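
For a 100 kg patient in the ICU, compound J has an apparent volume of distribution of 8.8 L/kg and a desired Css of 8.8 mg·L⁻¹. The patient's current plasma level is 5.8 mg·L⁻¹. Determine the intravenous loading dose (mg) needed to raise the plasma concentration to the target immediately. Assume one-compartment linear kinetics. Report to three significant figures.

Vd = 8.8 L/kg × 100 kg = 880.0 L
The loading dose fills Vd to the target concentration.
Concentration deficit ΔC = 8.8 − 5.8 = 3.000 mg/L
LD = Vd × ΔC = 880.0 × 3.000 = 2640 mg

2640 mg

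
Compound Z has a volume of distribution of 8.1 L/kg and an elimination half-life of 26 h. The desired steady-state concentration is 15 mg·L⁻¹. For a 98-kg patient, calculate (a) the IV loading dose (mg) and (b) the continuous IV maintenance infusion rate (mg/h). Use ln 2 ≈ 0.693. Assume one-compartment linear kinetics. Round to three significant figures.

Vd(total) = 98 kg × 8.1 L/kg = 793.8 L
LD = Vd × C = 793.8 × 15 = 11910 mg
CL = 0.693 × Vd / t½ = 0.693 × 793.8 / 26 = 21.16 L/h
Infusion rate = CL × Css = 21.16 × 15 = 317.4 mg/h

(a) 11900 mg; (b) 317 mg/h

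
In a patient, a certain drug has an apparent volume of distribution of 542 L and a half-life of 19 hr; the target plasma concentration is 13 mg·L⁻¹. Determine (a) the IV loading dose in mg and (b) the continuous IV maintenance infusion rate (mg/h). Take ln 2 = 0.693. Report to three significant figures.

(a) 7050 mg; (b) 257 mg/h

LD = Vd × C = 542.0 × 13 = 7046 mg
CL = 0.693 × Vd / t½ = 0.693 × 542.0 / 19 = 19.77 L/h
Infusion rate = CL × Css = 19.77 × 13 = 257.0 mg/h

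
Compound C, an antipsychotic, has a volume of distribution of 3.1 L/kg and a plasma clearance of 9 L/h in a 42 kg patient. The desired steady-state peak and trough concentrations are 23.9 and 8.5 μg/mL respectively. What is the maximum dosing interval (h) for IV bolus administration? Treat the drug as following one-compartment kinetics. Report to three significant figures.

15.0 h

Vd(total) = 42 kg × 3.1 L/kg = 130.2 L
k = CL / Vd = 9.000 / 130.2 = 0.06912 h⁻¹
Between IV bolus doses, concentration decays as C = C₀·e^(−kτ), so C_peak/C_trough = e^(kτ).
τ_max = ln(C_peak/C_trough) / k = ln(23.9/8.5) / 0.06912 = 1.034 / 0.06912 = 14.96 h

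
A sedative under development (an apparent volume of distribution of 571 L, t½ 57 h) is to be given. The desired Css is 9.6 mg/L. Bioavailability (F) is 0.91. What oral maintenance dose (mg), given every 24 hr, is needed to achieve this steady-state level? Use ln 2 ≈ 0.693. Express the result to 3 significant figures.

1760 mg

k = 0.693/57 = 0.01216 h⁻¹, so CL = k·Vd = 0.01216 × 571.0 = 6.943 L/h
D = CL × Css × τ / F = 6.943 × 9.6 × 24 / 0.91 = 1758 mg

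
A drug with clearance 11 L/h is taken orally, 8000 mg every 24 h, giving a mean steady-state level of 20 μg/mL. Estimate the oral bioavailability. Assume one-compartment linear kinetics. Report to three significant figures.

F·D/τ = CL·Css at steady state → F = CL·Css·τ / D.
F = 11 × 20 × 24 / 8000 = 0.660

0.660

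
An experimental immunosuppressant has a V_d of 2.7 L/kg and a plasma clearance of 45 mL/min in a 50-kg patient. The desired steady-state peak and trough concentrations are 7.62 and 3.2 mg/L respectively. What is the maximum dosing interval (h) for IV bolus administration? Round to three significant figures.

43.4 h

Total Vd = 2.7 × 50 = 135.0 L
CL = 45 mL/min × 60/1000 = 2.700 L/h
k = CL / Vd = 2.700 / 135.0 = 0.02000 h⁻¹
Between IV bolus doses, concentration decays as C = C₀·e^(−kτ), so C_peak/C_trough = e^(kτ).
τ_max = ln(C_peak/C_trough) / k = ln(7.62/3.2) / 0.02000 = 0.8676 / 0.02000 = 43.38 h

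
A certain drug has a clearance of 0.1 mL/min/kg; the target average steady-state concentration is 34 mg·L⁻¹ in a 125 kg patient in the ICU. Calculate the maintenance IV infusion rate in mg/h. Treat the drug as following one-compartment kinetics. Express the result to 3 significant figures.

CL = 0.1 mL/min/kg × 125 kg = 12.50 mL/min = 12.50 × 60/1000 = 0.7500 L/h
At steady state, infusion rate equals elimination rate: rate in = CL × Css.
R₀ = 0.7500 × 34 = 25.50 mg/h

25.5 mg/h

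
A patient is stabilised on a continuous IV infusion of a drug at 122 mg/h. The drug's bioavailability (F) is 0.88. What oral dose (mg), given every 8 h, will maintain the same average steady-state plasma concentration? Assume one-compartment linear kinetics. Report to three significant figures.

To maintain the same Css, the systemic dosing rate must be unchanged: F·D/τ = infusion rate.
D = rate × τ / F = 122 × 8 / 0.88 = 1109 mg

1110 mg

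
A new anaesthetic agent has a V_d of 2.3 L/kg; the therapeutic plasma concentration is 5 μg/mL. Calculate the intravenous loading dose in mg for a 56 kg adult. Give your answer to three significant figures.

Total Vd = 2.3 × 56 = 128.8 L
The loading dose fills Vd to the target concentration.
LD = Vd × C = 128.8 × 5.000 = 644.0 mg

644 mg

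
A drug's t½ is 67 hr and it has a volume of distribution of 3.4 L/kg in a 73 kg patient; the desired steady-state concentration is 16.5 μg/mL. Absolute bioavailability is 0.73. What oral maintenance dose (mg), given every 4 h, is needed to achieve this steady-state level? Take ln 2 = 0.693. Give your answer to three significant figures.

Vd(total) = 73 kg × 3.4 L/kg = 248.2 L
CL = ln 2 · Vd / t½ = 0.693 × 248.2 / 67 = 2.567 L/h
D = CL × Css × τ / F = 2.567 × 16.5 × 4 / 0.73 = 232.1 mg

232 mg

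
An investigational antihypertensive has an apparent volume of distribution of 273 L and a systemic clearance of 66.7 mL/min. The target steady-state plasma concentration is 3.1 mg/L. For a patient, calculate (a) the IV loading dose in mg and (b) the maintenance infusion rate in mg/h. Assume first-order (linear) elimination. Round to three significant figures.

Loading dose = Vd × C = 273.0 × 3.1 = 846.3 mg
Convert clearance: 66.7 mL/min × 60 min/h ÷ 1000 mL/L = 4.002 L/h
Maintenance: replace elimination → rate = CL × Css = 4.002 × 3.1 = 12.41 mg/h

(a) 846 mg; (b) 12.4 mg/h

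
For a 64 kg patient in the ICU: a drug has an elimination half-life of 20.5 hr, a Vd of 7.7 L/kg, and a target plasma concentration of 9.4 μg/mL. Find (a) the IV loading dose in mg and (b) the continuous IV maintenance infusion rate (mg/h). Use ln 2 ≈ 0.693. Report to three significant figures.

(a) 4630 mg; (b) 157 mg/h

Vd(total) = 64 kg × 7.7 L/kg = 492.8 L
LD = Vd × C = 492.8 × 9.4 = 4632 mg
CL = 0.693 × Vd / t½ = 0.693 × 492.8 / 20.5 = 16.66 L/h
Infusion rate = CL × Css = 16.66 × 9.4 = 156.6 mg/h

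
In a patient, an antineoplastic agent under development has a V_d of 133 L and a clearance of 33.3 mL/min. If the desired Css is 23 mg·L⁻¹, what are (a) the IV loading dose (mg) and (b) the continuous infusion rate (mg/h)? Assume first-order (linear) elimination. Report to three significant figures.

Loading dose = Vd × C = 133.0 × 23 = 3059 mg
Convert clearance: 33.3 mL/min × 60 min/h ÷ 1000 mL/L = 1.998 L/h
Maintenance: replace elimination → rate = CL × Css = 1.998 × 23 = 45.95 mg/h

(a) 3060 mg; (b) 46.0 mg/h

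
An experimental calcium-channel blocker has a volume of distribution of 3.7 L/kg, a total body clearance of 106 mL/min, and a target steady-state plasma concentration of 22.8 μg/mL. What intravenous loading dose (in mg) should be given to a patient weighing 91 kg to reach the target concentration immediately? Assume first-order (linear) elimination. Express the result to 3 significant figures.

Total Vd = 3.7 × 91 = 336.7 L
LD = Vd × C = 336.7 × 22.80 = 7677 mg

7680 mg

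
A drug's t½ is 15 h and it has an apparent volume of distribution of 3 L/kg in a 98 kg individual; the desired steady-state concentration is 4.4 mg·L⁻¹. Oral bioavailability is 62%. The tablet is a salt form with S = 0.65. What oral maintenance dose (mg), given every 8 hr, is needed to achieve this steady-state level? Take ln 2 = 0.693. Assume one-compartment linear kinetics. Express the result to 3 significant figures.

Vd = 3 L/kg × 98 kg = 294.0 L
CL = 0.693 × Vd / t½ = 0.693 × 294.0 / 15 = 13.58 L/h
D = CL × Css × τ / F / S = 13.58 × 4.4 × 8 / 0.62 / 0.65 = 1186 mg

1190 mg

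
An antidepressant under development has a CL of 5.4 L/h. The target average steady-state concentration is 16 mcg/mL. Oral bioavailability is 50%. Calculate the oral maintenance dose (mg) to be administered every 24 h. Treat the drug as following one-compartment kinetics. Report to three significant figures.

D = CL × Css × τ / F = 5.400 × 16 × 24 / 0.5 = 4147 mg

4150 mg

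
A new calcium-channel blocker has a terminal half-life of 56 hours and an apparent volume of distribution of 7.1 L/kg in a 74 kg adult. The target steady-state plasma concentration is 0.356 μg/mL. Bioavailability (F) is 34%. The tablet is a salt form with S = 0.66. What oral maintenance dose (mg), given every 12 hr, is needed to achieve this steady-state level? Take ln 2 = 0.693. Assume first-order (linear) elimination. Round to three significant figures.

Vd(total) = 74 kg × 7.1 L/kg = 525.4 L
CL = 0.693 × Vd / t½ = 0.693 × 525.4 / 56 = 6.502 L/h
D = CL × Css × τ / F / S = 6.502 × 0.356 × 12 / 0.34 / 0.66 = 123.8 mg

124 mg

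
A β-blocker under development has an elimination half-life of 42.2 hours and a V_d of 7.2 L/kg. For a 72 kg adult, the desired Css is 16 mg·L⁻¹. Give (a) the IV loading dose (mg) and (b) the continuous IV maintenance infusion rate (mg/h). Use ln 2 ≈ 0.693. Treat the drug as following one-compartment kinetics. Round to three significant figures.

(a) 8290 mg; (b) 136 mg/h

Vd = 7.2 L/kg × 72 kg = 518.4 L
LD = Vd × C = 518.4 × 16 = 8294 mg
CL = 0.693 × Vd / t½ = 0.693 × 518.4 / 42.2 = 8.513 L/h
Infusion rate = CL × Css = 8.513 × 16 = 136.2 mg/h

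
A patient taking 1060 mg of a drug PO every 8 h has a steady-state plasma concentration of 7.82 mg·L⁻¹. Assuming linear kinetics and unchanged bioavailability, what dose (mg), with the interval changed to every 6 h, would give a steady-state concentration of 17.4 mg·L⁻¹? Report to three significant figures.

With linear kinetics, Css is proportional to dose rate (D/τ) at fixed clearance.
D₂ = D₁ × (Css,target / Css,current) × (τ₂/τ₁) = 1060 × (17.4/7.82) × (6/8) = 1769 mg

1770 mg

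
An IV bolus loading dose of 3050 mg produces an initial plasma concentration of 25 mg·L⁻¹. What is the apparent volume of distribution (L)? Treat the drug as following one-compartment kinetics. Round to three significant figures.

122 L

Immediately after an IV bolus, C₀ = Dose / Vd, so Vd = Dose / C₀.
Vd = 3050 / 25 = 122.0 L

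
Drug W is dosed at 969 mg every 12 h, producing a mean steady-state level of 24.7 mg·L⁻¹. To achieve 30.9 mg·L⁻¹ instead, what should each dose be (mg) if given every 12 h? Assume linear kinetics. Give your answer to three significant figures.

1210 mg

For first-order elimination, Css ∝ F·D/(CL·τ); F and CL are unchanged, so Css ∝ D/τ.
D₂ = D₁ × (Css,target / Css,current) = 969 × 30.9/24.7 = 1212 mg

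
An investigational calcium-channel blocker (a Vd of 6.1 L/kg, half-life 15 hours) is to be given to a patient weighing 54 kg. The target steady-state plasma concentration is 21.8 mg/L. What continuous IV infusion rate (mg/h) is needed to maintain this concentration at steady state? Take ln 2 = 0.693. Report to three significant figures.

Total Vd = 6.1 × 54 = 329.4 L
k = 0.693/15 = 0.04620 h⁻¹, so CL = k·Vd = 0.04620 × 329.4 = 15.22 L/h
Infusion rate = CL × Css = 15.22 × 21.8 = 331.8 mg/h

332 mg/h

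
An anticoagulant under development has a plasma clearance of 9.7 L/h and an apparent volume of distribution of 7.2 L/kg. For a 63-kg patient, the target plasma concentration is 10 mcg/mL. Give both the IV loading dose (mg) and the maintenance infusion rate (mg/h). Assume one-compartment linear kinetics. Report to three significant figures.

Vd(total) = 63 kg × 7.2 L/kg = 453.6 L
Loading: fill Vd to C_target → 453.6 L × 10 mg/L = 4536 mg
Maintenance: replace elimination → rate = CL × Css = 9.700 × 10 = 97.00 mg/h

(a) 4540 mg; (b) 97.0 mg/h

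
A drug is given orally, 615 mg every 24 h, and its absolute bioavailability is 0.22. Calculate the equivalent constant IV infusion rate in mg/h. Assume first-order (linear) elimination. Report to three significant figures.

Equivalent systemic input: infusion rate = F·D/τ.
Rate = 0.22 × 615 / 24 = 5.638 mg/h

5.64 mg/h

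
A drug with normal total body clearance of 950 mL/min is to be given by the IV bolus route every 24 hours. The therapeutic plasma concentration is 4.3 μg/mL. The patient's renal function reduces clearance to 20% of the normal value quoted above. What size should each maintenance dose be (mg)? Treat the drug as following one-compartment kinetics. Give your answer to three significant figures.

1180 mg

CL = 950 mL/min = 950 × 0.06 = 57.00 L/h
Patient clearance = 0.2 × 57.00 = 11.40 L/h
D = CL × Css × τ = 11.40 × 4.3 × 24 = 1176 mg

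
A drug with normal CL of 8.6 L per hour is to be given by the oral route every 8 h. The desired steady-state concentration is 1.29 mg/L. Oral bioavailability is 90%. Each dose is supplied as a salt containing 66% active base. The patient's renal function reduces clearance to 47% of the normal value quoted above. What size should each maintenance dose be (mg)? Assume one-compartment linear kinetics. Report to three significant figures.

70.2 mg

Patient clearance = 0.47 × 8.600 = 4.042 L/h
At steady state, dose per interval replaces the amount cleared in that interval: F·S·D/τ = CL·Css.
D = CL × Css × τ / F / S = 4.042 × 1.29 × 8 / 0.9 / 0.66 = 70.22 mg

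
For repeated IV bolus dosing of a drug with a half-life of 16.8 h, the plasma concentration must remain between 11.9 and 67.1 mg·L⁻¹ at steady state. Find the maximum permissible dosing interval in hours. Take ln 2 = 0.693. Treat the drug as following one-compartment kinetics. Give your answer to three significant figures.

k = 0.693 / t½ = 0.693 / 16.8 = 0.04125 h⁻¹
Between IV bolus doses, concentration decays as C = C₀·e^(−kτ), so C_peak/C_trough = e^(kτ).
τ_max = ln(C_peak/C_trough) / k = ln(67.1/11.9) / 0.04125 = 1.730 / 0.04125 = 41.94 h

41.9 h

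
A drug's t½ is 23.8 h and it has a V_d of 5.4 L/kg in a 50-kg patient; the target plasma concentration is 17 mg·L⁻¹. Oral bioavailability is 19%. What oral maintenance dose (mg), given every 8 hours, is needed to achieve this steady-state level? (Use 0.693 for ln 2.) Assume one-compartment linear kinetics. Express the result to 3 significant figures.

5630 mg

Vd(total) = 50 kg × 5.4 L/kg = 270.0 L
k = 0.693/23.8 = 0.02912 h⁻¹, so CL = k·Vd = 0.02912 × 270.0 = 7.862 L/h
D = CL × Css × τ / F = 7.862 × 17 × 8 / 0.19 = 5628 mg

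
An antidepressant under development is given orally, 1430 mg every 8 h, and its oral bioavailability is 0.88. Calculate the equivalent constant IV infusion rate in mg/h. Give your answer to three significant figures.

Equivalent systemic input: infusion rate = F·D/τ.
Rate = 0.88 × 1430 / 8 = 157.3 mg/h

157 mg/h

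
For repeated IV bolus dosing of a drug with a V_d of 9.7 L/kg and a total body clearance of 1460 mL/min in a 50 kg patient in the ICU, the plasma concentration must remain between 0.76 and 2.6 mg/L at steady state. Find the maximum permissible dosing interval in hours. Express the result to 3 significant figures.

Vd = 9.7 L/kg × 50 kg = 485.0 L
Convert clearance: 1460 mL/min × 60 min/h ÷ 1000 mL/L = 87.60 L/h
k = CL / Vd = 87.60 / 485.0 = 0.1806 h⁻¹
Between IV bolus doses, concentration decays as C = C₀·e^(−kτ), so C_peak/C_trough = e^(kτ).
τ_max = ln(C_peak/C_trough) / k = ln(2.6/0.76) / 0.1806 = 1.230 / 0.1806 = 6.811 h

6.81 h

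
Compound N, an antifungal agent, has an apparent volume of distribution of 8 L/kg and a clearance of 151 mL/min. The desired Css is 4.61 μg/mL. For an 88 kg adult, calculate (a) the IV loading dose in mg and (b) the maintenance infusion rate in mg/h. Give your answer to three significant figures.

(a) 3250 mg; (b) 41.8 mg/h

Total Vd = 8 × 88 = 704.0 L
Loading: fill Vd to C_target → 704.0 L × 4.61 mg/L = 3245 mg
Convert clearance: 151 mL/min × 60 min/h ÷ 1000 mL/L = 9.060 L/h
Maintenance infusion rate = CL × Css = 9.060 × 4.61 = 41.77 mg/h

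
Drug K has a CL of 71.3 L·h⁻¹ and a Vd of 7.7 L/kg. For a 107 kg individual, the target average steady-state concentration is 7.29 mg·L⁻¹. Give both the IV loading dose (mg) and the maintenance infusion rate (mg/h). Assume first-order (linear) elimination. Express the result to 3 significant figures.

(a) 6010 mg; (b) 520 mg/h

Vd(total) = 107 kg × 7.7 L/kg = 823.9 L
Loading dose = Vd × C = 823.9 × 7.29 = 6006 mg
Infusion rate = 71.30 L/h × 7.29 mg/L = 519.8 mg/h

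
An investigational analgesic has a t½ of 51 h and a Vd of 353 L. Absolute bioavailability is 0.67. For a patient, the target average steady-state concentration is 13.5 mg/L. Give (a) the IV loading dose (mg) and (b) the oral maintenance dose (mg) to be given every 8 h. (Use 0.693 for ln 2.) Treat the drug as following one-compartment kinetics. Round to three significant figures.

(a) 4770 mg; (b) 773 mg

LD = Vd × C = 353.0 × 13.5 = 4766 mg
CL = 0.693 × Vd / t½ = 0.693 × 353.0 / 51 = 4.797 L/h
D = CL × Css × τ / F = 4.797 × 13.5 × 8 / 0.67 = 773.2 mg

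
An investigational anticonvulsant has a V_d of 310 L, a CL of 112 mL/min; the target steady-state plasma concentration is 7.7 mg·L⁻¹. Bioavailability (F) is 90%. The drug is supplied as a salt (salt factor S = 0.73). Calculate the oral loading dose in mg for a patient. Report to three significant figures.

LD = Vd × C / F / S = 310.0 × 7.700 / 0.9 / 0.73 = 3633 mg

3630 mg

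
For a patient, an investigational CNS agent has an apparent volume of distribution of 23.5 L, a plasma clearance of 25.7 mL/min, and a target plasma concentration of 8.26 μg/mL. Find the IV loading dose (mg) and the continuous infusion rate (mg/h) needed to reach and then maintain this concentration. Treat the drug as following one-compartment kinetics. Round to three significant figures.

Loading dose = Vd × C = 23.50 × 8.26 = 194.1 mg
Convert clearance: 25.7 mL/min × 60 min/h ÷ 1000 mL/L = 1.542 L/h
Infusion rate = 1.542 L/h × 8.26 mg/L = 12.74 mg/h

(a) 194 mg; (b) 12.7 mg/h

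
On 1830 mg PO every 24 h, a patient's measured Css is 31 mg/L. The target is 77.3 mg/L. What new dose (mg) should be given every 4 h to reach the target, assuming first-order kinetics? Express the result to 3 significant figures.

With linear kinetics, Css is proportional to dose rate (D/τ) at fixed clearance.
D₂ = D₁ × (Css,target / Css,current) × (τ₂/τ₁) = 1830 × (77.3/31) × (4/24) = 760.5 mg

761 mg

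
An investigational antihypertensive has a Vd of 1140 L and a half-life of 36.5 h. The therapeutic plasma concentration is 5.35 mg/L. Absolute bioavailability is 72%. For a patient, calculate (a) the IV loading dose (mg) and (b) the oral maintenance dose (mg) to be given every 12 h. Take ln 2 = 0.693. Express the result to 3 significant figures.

(a) 6100 mg; (b) 1930 mg

LD = Vd × C = 1140 × 5.35 = 6099 mg
CL = 0.693 × Vd / t½ = 0.693 × 1140 / 36.5 = 21.64 L/h
D = CL × Css × τ / F = 21.64 × 5.35 × 12 / 0.72 = 1930 mg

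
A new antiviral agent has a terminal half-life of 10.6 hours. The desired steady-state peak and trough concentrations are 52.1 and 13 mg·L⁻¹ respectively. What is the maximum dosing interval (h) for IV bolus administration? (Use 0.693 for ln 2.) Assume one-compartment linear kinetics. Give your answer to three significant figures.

k = 0.693 / t½ = 0.693 / 10.6 = 0.06538 h⁻¹
Between IV bolus doses, concentration decays as C = C₀·e^(−kτ), so C_peak/C_trough = e^(kτ).
τ_max = ln(C_peak/C_trough) / k = ln(52.1/13) / 0.06538 = 1.388 / 0.06538 = 21.23 h

21.2 h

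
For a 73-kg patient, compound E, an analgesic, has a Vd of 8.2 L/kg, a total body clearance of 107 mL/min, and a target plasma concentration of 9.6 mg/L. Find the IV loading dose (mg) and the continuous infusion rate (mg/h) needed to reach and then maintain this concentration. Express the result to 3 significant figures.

Total Vd = 8.2 × 73 = 598.6 L
Loading dose = Vd × C = 598.6 × 9.6 = 5747 mg
CL = 107 mL/min × 60/1000 = 6.420 L/h
Infusion rate = 6.420 L/h × 9.6 mg/L = 61.63 mg/h

(a) 5750 mg; (b) 61.6 mg/h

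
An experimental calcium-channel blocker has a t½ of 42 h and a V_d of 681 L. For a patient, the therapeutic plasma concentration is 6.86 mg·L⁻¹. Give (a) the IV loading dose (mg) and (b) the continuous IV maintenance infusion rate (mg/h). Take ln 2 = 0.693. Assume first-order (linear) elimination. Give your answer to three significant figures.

LD = Vd × C = 681.0 × 6.86 = 4672 mg
CL = 0.693 × Vd / t½ = 0.693 × 681.0 / 42 = 11.24 L/h
Infusion rate = CL × Css = 11.24 × 6.86 = 77.11 mg/h

(a) 4670 mg; (b) 77.1 mg/h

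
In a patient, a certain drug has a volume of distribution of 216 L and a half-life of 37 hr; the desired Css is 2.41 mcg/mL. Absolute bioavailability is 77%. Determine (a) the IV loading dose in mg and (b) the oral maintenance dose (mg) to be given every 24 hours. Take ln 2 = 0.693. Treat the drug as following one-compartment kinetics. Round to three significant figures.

LD = Vd × C = 216.0 × 2.41 = 520.6 mg
CL = 0.693 × Vd / t½ = 0.693 × 216.0 / 37 = 4.046 L/h
D = CL × Css × τ / F = 4.046 × 2.41 × 24 / 0.77 = 303.9 mg

(a) 521 mg; (b) 304 mg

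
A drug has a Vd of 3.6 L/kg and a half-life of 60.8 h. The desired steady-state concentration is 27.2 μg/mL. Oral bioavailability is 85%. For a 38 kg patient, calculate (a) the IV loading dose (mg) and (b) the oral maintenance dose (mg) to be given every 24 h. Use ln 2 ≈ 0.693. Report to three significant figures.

(a) 3720 mg; (b) 1200 mg

Vd(total) = 38 kg × 3.6 L/kg = 136.8 L
LD = Vd × C = 136.8 × 27.2 = 3721 mg
CL = 0.693 × Vd / t½ = 0.693 × 136.8 / 60.8 = 1.559 L/h
D = CL × Css × τ / F = 1.559 × 27.2 × 24 / 0.85 = 1197 mg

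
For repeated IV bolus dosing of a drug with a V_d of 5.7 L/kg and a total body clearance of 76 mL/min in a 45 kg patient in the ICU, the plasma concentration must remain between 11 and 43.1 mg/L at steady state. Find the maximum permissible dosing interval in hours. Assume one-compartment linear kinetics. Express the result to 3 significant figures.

76.8 h

Vd(total) = 45 kg × 5.7 L/kg = 256.5 L
CL = 76 mL/min = 76 × 0.06 = 4.560 L/h
k = CL / Vd = 4.560 / 256.5 = 0.01778 h⁻¹
Between IV bolus doses, concentration decays as C = C₀·e^(−kτ), so C_peak/C_trough = e^(kτ).
τ_max = ln(C_peak/C_trough) / k = ln(43.1/11) / 0.01778 = 1.366 / 0.01778 = 76.83 h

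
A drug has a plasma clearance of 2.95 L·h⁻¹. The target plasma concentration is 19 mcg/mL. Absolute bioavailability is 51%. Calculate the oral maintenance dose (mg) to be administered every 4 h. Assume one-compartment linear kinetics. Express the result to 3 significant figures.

D = CL × Css × τ / F = 2.950 × 19 × 4 / 0.51 = 439.6 mg

440 mg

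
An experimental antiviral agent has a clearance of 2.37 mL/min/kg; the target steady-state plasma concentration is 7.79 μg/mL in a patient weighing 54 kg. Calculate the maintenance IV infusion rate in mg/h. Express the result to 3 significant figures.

CL = 2.37 mL/min/kg × 54 kg = 128.0 mL/min = 128.0 × 60/1000 = 7.680 L/h
Infusion rate = CL · Css = 7.680 L/h × 7.79 mg/L = 59.83 mg/h

59.8 mg/h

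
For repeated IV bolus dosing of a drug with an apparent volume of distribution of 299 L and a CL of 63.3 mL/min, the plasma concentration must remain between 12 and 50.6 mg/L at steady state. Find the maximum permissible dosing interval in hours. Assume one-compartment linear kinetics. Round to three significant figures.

113 h

Convert clearance: 63.3 mL/min × 60 min/h ÷ 1000 mL/L = 3.798 L/h
k = CL / Vd = 3.798 / 299.0 = 0.01270 h⁻¹
Between IV bolus doses, concentration decays as C = C₀·e^(−kτ), so C_peak/C_trough = e^(kτ).
τ_max = ln(C_peak/C_trough) / k = ln(50.6/12) / 0.01270 = 1.439 / 0.01270 = 113.3 h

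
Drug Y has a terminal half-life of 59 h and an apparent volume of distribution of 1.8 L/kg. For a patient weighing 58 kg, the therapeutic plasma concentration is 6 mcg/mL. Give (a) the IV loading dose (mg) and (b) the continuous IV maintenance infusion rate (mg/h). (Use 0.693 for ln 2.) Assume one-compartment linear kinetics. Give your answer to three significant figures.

(a) 626 mg; (b) 7.36 mg/h

Vd = 1.8 L/kg × 58 kg = 104.4 L
LD = Vd × C = 104.4 × 6 = 626.4 mg
CL = 0.693 × Vd / t½ = 0.693 × 104.4 / 59 = 1.226 L/h
Infusion rate = CL × Css = 1.226 × 6 = 7.356 mg/h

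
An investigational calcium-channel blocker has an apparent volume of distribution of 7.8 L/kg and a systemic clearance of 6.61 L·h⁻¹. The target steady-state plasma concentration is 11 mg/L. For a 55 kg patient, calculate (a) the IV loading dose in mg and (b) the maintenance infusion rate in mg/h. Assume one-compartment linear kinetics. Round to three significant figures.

Vd = 7.8 L/kg × 55 kg = 429.0 L
LD = Vd · C_target = 429.0 × 11 = 4719 mg
Maintenance infusion rate = CL × Css = 6.610 × 11 = 72.71 mg/h

(a) 4720 mg; (b) 72.7 mg/h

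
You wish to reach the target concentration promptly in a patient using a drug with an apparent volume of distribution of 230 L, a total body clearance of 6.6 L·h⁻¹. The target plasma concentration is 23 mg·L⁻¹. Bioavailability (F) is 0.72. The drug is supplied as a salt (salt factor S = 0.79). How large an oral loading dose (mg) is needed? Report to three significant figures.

9300 mg

LD = Vd × C / F / S = 230.0 × 23.00 / 0.72 / 0.79 = 9300 mg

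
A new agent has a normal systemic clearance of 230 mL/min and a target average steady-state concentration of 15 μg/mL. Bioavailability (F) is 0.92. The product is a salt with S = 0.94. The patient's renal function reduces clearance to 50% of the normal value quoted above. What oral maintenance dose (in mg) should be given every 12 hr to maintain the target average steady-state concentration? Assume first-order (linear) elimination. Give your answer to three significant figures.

1440 mg

CL = 230 mL/min × 60/1000 = 13.80 L/h
Patient clearance = 0.5 × 13.80 = 6.900 L/h
D = CL × Css × τ / F / S = 6.900 × 15 × 12 / 0.92 / 0.94 = 1436 mg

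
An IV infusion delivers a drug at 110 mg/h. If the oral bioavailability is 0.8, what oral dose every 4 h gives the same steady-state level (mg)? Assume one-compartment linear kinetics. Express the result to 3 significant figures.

550 mg

To maintain the same Css, the systemic dosing rate must be unchanged: F·D/τ = infusion rate.
D = rate × τ / F = 110 × 4 / 0.8 = 550.0 mg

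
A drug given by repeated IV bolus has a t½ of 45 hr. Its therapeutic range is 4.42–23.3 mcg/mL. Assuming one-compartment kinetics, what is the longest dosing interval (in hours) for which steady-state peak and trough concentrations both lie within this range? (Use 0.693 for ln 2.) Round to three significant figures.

k = 0.693 / t½ = 0.693 / 45 = 0.01540 h⁻¹
Between IV bolus doses, concentration decays as C = C₀·e^(−kτ), so C_peak/C_trough = e^(kτ).
τ_max = ln(C_peak/C_trough) / k = ln(23.3/4.42) / 0.01540 = 1.662 / 0.01540 = 107.9 h

108 h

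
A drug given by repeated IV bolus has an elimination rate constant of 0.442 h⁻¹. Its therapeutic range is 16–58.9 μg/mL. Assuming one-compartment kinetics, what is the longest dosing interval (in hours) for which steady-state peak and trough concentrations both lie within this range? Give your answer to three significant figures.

2.95 h

Between IV bolus doses, concentration decays as C = C₀·e^(−kτ), so C_peak/C_trough = e^(kτ).
τ_max = ln(C_peak/C_trough) / k = ln(58.9/16) / 0.4420 = 1.303 / 0.4420 = 2.948 h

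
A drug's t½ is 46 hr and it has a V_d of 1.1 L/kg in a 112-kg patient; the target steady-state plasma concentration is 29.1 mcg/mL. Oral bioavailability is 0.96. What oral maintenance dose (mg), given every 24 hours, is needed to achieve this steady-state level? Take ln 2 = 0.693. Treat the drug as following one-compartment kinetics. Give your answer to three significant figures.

Vd = 1.1 L/kg × 112 kg = 123.2 L
CL = ln 2 · Vd / t½ = 0.693 × 123.2 / 46 = 1.856 L/h
D = CL × Css × τ / F = 1.856 × 29.1 × 24 / 0.96 = 1350 mg

1350 mg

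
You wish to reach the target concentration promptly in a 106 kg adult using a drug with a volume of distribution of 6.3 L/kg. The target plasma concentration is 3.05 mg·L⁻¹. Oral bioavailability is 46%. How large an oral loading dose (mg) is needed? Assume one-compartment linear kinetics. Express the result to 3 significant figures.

4430 mg

Vd(total) = 106 kg × 6.3 L/kg = 667.8 L
The loading dose fills Vd to the target concentration.
LD = Vd × C / F = 667.8 × 3.050 / 0.46 = 4428 mg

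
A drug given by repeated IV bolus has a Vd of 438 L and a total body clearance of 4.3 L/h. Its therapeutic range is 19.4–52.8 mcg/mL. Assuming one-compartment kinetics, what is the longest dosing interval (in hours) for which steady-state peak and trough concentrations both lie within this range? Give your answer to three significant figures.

102 h

k = CL / Vd = 4.300 / 438.0 = 0.009817 h⁻¹
Between IV bolus doses, concentration decays as C = C₀·e^(−kτ), so C_peak/C_trough = e^(kτ).
τ_max = ln(C_peak/C_trough) / k = ln(52.8/19.4) / 0.009817 = 1.001 / 0.009817 = 102.0 h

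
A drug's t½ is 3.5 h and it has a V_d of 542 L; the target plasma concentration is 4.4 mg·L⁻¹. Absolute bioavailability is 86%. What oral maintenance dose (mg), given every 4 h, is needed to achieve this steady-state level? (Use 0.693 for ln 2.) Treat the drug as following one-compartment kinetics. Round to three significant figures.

CL = 0.693 × Vd / t½ = 0.693 × 542.0 / 3.5 = 107.3 L/h
D = CL × Css × τ / F = 107.3 × 4.4 × 4 / 0.86 = 2196 mg

2200 mg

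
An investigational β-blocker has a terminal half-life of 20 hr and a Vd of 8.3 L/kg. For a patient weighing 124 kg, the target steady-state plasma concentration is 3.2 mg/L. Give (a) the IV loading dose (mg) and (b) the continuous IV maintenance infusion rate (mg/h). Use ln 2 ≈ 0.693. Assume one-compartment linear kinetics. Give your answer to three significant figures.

(a) 3290 mg; (b) 114 mg/h

Vd(total) = 124 kg × 8.3 L/kg = 1029 L
LD = Vd × C = 1029 × 3.2 = 3293 mg
CL = 0.693 × Vd / t½ = 0.693 × 1029 / 20 = 35.65 L/h
Infusion rate = CL × Css = 35.65 × 3.2 = 114.1 mg/h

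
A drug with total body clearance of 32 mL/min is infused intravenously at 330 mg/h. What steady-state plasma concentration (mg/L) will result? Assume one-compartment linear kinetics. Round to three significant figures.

Convert clearance: 32 mL/min × 60 min/h ÷ 1000 mL/L = 1.920 L/h
Css = rate / CL = 330 / 1.920 = 171.9 mg/L

172 mg/L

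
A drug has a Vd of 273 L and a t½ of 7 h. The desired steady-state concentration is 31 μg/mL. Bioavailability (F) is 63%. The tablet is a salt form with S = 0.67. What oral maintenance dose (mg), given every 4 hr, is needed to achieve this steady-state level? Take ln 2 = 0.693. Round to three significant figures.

7940 mg

k = 0.693/7 = 0.09900 h⁻¹, so CL = k·Vd = 0.09900 × 273.0 = 27.03 L/h
D = CL × Css × τ / F / S = 27.03 × 31 × 4 / 0.63 / 0.67 = 7941 mg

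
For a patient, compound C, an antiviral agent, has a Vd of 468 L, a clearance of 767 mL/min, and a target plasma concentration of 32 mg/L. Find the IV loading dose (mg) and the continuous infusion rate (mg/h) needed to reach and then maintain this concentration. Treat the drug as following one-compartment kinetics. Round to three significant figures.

(a) 15000 mg; (b) 1470 mg/h

LD = Vd · C_target = 468.0 × 32 = 14980 mg
CL = 767 mL/min = 767 × 0.06 = 46.02 L/h
Maintenance: replace elimination → rate = CL × Css = 46.02 × 32 = 1473 mg/h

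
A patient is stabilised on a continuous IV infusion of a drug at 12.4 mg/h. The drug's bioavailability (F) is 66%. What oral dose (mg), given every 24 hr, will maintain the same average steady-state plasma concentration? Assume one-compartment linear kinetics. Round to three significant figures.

To maintain the same Css, the systemic dosing rate must be unchanged: F·D/τ = infusion rate.
D = rate × τ / F = 12.4 × 24 / 0.66 = 450.9 mg

451 mg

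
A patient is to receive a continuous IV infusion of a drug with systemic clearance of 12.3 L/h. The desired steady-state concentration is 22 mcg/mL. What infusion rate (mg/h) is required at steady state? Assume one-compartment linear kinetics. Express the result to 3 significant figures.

271 mg/h

At steady state, infusion rate equals elimination rate: rate in = CL × Css.
Infusion rate = CL · Css = 12.30 L/h × 22 mg/L = 270.6 mg/h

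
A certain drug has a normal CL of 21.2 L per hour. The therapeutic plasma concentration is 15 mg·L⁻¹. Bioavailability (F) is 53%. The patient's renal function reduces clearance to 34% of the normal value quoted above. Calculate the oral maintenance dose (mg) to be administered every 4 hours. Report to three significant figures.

Patient clearance = 0.34 × 21.20 = 7.208 L/h
D = CL × Css × τ / F = 7.208 × 15 × 4 / 0.53 = 816.0 mg

816 mg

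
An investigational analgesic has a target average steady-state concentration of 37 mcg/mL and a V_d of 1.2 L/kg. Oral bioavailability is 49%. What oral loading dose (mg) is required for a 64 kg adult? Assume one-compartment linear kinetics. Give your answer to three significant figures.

5800 mg

Vd = 1.2 L/kg × 64 kg = 76.80 L
LD = Vd × C / F = 76.80 × 37.00 / 0.49 = 5799 mg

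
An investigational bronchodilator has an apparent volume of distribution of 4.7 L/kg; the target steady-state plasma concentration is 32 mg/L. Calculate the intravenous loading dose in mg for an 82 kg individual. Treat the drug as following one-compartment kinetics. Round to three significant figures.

12300 mg

Vd(total) = 82 kg × 4.7 L/kg = 385.4 L
The loading dose fills Vd to the target concentration.
LD = Vd × C = 385.4 × 32.00 = 12330 mg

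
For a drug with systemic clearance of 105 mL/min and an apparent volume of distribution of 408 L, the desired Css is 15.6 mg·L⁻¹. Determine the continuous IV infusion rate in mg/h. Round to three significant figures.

CL = 105 mL/min = 105 × 0.06 = 6.300 L/h
Rate = CL × Css = 6.300 × 15.6 = 98.28 mg/h

98.3 mg/h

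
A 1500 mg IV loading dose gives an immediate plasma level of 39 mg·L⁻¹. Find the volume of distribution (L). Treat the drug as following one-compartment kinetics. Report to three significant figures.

38.5 L

Immediately after an IV bolus, C₀ = Dose / Vd, so Vd = Dose / C₀.
Vd = 1500 / 39 = 38.46 L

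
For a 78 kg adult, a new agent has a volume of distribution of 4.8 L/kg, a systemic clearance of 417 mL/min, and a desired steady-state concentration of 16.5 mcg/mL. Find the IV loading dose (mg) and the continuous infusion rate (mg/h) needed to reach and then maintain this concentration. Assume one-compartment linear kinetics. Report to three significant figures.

(a) 6180 mg; (b) 413 mg/h

Total Vd = 4.8 × 78 = 374.4 L
LD = Vd · C_target = 374.4 × 16.5 = 6178 mg
Convert clearance: 417 mL/min × 60 min/h ÷ 1000 mL/L = 25.02 L/h
Maintenance: replace elimination → rate = CL × Css = 25.02 × 16.5 = 412.8 mg/h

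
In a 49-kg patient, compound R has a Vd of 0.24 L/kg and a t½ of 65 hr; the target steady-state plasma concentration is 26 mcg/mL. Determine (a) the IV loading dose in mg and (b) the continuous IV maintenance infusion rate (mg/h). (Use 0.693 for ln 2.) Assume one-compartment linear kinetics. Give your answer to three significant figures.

(a) 306 mg; (b) 3.26 mg/h

Total Vd = 0.24 × 49 = 11.76 L
LD = Vd × C = 11.76 × 26 = 305.8 mg
CL = 0.693 × Vd / t½ = 0.693 × 11.76 / 65 = 0.1254 L/h
Infusion rate = CL × Css = 0.1254 × 26 = 3.260 mg/h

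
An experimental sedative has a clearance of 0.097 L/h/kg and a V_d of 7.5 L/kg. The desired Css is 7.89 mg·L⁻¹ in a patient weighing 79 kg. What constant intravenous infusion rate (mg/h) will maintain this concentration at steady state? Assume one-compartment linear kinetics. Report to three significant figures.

60.5 mg/h

CL = 0.097 L/h/kg × 79 kg = 7.663 L/h
Vd does not affect the maintenance rate; only clearance governs steady-state input.
Rate = CL × Css = 7.663 × 7.89 = 60.46 mg/h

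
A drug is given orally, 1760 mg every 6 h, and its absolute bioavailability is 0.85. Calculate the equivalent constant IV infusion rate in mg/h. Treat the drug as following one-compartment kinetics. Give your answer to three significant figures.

249 mg/h

Equivalent systemic input: infusion rate = F·D/τ.
Rate = 0.85 × 1760 / 6 = 249.3 mg/h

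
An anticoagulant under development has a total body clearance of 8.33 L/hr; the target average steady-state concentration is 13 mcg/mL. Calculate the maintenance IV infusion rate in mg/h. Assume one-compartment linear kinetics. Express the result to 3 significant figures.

At steady state, infusion rate equals elimination rate: rate in = CL × Css.
Rate = CL × Css = 8.330 × 13 = 108.3 mg/h

108 mg/h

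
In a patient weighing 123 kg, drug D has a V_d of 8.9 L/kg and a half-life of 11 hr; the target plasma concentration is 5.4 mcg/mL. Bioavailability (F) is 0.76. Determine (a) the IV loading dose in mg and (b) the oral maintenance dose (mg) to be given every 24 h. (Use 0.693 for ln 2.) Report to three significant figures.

Vd = 8.9 L/kg × 123 kg = 1095 L
LD = Vd × C = 1095 × 5.4 = 5913 mg
CL = 0.693 × Vd / t½ = 0.693 × 1095 / 11 = 68.99 L/h
D = CL × Css × τ / F = 68.99 × 5.4 × 24 / 0.76 = 11760 mg

(a) 5910 mg; (b) 11800 mg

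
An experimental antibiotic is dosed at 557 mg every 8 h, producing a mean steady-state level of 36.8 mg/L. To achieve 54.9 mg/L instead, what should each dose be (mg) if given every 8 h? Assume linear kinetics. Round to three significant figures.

For first-order elimination, Css ∝ F·D/(CL·τ); F and CL are unchanged, so Css ∝ D/τ.
D₂ = D₁ × (Css,target / Css,current) = 557 × 54.9/36.8 = 831.0 mg

831 mg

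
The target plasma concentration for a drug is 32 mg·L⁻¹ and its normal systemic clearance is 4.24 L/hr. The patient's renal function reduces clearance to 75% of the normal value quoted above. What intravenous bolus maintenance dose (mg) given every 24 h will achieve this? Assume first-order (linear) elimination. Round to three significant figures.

Patient clearance = 0.75 × 4.240 = 3.180 L/h
At steady state, dose per interval replaces the amount cleared in that interval: D/τ = CL·Css.
D = CL × Css × τ = 3.180 × 32 × 24 = 2442 mg

2440 mg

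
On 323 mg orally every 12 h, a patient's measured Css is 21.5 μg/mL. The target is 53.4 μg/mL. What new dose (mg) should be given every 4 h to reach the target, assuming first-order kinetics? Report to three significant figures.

267 mg

For first-order elimination, Css ∝ F·D/(CL·τ); F and CL are unchanged, so Css ∝ D/τ.
D₂ = D₁ × (Css,target / Css,current) × (τ₂/τ₁) = 323 × (53.4/21.5) × (4/12) = 267.4 mg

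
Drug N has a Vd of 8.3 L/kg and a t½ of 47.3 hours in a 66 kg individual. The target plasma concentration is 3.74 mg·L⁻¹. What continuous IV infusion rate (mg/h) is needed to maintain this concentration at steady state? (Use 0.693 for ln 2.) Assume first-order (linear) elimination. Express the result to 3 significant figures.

30.0 mg/h

Total Vd = 8.3 × 66 = 547.8 L
CL = 0.693 × Vd / t½ = 0.693 × 547.8 / 47.3 = 8.026 L/h
Infusion rate = CL × Css = 8.026 × 3.74 = 30.02 mg/h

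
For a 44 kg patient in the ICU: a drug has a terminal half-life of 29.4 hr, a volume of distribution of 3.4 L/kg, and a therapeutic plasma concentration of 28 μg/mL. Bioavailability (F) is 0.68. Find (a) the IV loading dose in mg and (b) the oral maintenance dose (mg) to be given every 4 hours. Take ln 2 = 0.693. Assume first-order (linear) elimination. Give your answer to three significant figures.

Vd(total) = 44 kg × 3.4 L/kg = 149.6 L
LD = Vd × C = 149.6 × 28 = 4189 mg
CL = 0.693 × Vd / t½ = 0.693 × 149.6 / 29.4 = 3.526 L/h
D = CL × Css × τ / F = 3.526 × 28 × 4 / 0.68 = 580.8 mg

(a) 4190 mg; (b) 581 mg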